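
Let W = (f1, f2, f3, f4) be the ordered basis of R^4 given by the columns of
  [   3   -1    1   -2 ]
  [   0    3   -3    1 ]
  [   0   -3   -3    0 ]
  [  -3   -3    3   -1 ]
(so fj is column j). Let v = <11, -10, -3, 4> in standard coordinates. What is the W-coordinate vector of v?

Write v = c_1 f1 + ... + c_4 f4 and solve for the c_i.
Solving this 4x4 system gives c = (2, -1, 2, -1).
Check: 2f1 - f2 + 2f3 - f4 = <11, -10, -3, 4>.

<2, -1, 2, -1>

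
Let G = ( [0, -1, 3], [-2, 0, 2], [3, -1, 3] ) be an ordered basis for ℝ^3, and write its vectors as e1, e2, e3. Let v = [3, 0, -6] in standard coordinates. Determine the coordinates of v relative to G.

[1, -3, -1]

[v]_G is the unique c with M c = v, where M has columns e1, ..., e3.
Solving this 3x3 system gives c = (1, -3, -1).
Check: e1 - 3e2 - e3 = [3, 0, -6].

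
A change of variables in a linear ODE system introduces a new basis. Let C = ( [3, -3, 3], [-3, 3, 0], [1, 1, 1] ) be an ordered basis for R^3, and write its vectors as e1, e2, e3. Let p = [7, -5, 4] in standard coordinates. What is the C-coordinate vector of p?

[p]_C is the unique c with M c = p, where M has columns e1, ..., e3.
Row-reducing the augmented matrix [M | p] gives c = (1, -1, 1).
Check: e1 - e2 + e3 = [7, -5, 4].

[1, -1, 1]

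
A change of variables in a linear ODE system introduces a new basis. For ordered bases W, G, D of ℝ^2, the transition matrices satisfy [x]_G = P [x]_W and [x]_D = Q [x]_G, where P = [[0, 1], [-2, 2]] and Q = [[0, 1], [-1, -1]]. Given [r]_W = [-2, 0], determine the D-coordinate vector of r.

[4, -4]

First [r]_G = P [r]_W = [0, 4].
Then [r]_D = Q [r]_G = [4, -4].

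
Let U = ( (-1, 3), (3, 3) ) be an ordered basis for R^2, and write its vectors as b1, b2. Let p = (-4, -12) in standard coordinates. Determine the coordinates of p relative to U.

[p]_U is the unique c with M c = p, where M has columns b1, b2.
System: -c_1 + 3c_2 = -4, 3c_1 + 3c_2 = -12; solving gives c_1 = -2, c_2 = -2.
Check: -2b1 - 2b2 = (-4, -12).

(-2, -2)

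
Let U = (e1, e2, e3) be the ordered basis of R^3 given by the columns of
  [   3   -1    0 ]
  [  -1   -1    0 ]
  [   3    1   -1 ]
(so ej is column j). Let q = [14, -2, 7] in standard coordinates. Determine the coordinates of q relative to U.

We seek scalars with c_1 e1 + ... + c_3 e3 = q; equivalently solve M c = q where the columns of M are e1, ..., e3.
Row-reducing the augmented matrix [M | q] gives c = (4, -2, 3).
Check: 4e1 - 2e2 + 3e3 = [14, -2, 7].

[4, -2, 3]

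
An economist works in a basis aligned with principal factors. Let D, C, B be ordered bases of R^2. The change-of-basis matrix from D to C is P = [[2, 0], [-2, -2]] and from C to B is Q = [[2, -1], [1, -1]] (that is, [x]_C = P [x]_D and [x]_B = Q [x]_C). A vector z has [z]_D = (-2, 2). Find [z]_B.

(-8, -4)

First [z]_C = P [z]_D = (-4, 0).
Then [z]_B = Q [z]_C = (-8, -4).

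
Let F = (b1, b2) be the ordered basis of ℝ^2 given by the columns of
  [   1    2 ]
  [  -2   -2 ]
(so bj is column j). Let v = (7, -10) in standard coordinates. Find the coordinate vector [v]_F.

We seek scalars with c_1 b1 + c_2 b2 = v; equivalently solve M c = v where the columns of M are b1, b2.
System: c_1 + 2c_2 = 7, -2c_1 - 2c_2 = -10; solving gives c_1 = 3, c_2 = 2.
Check: 3b1 + 2b2 = (7, -10).

(3, 2)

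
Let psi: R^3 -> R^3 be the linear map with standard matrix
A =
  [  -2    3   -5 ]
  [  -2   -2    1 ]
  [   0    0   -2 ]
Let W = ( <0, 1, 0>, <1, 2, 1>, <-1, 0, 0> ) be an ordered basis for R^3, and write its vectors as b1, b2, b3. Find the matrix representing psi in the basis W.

Let P have columns b1, ..., b3. Then [psi]_W = P^(-1) A P.
Here det P = -1, so P^(-1) is integer; computing A P first and then P^(-1)(A P) gives [[-2, -1, 2], [0, -2, 0], [-3, -1, -2]].

[[-2, -1, 2], [0, -2, 0], [-3, -1, -2]]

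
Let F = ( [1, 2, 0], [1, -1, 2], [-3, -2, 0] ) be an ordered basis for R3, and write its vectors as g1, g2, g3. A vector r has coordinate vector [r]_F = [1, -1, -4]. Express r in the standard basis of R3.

The coordinates say r = g1 - g2 - 4g3; adding the scaled basis vectors gives [12, 11, -2].

[12, 11, -2]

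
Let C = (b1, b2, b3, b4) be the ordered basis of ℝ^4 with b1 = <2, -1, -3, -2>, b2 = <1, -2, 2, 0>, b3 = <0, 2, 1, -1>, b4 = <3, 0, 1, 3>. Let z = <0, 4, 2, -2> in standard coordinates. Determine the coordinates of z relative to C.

<0, 0, 2, 0>

We seek scalars with c_1 b1 + ... + c_4 b4 = z; equivalently solve M c = z where the columns of M are b1, ..., b4.
Gaussian elimination on [M | z] yields c = (0, 0, 2, 0).
Check: 0·b1 + 0·b2 + 2b3 + 0·b4 = <0, 4, 2, -2>.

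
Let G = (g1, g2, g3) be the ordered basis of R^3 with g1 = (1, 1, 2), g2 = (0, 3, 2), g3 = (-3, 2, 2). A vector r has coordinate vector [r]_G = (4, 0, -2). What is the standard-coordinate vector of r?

By definition r = 4g1 + 0·g2 - 2g3.
Summing componentwise gives (10, 0, 4).

(10, 0, 4)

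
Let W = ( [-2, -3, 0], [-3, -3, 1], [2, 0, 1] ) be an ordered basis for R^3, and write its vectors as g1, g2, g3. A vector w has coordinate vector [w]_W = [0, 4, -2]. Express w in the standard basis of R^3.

[-16, -12, 2]

By definition w = 0·g1 + 4g2 - 2g3.
Summing componentwise gives [-16, -12, 2].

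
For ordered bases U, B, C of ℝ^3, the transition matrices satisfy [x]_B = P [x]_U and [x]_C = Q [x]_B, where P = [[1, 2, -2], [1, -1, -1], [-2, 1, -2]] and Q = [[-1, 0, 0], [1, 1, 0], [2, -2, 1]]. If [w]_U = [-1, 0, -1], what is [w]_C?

[-1, 1, 6]

Apply P to get B-coordinates [1, 0, 4], then Q to get C-coordinates.
The result is [w]_C = [-1, 1, 6].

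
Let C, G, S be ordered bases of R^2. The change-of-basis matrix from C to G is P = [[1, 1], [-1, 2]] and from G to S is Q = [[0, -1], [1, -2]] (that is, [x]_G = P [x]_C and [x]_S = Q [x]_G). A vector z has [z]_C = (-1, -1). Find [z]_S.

Apply P to get G-coordinates (-2, -1), then Q to get S-coordinates.
The result is [z]_S = (1, 0).

(1, 0)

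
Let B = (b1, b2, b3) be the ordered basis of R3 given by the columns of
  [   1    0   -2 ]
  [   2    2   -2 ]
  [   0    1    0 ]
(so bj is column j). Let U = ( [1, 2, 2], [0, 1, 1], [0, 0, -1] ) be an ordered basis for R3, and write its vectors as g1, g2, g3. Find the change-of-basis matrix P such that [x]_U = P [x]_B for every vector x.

[[1, 0, -2], [0, 2, 2], [2, 1, -2]]

Take x = bj: its B-coordinates are the j-th standard unit vector, so P e_j — column j of P — equals [bj]_U.
b1 = g1 + 0·g2 + 2g3, giving column 1 = [1, 0, 2]; repeating for each j gives P = [[1, 0, -2], [0, 2, 2], [2, 1, -2]].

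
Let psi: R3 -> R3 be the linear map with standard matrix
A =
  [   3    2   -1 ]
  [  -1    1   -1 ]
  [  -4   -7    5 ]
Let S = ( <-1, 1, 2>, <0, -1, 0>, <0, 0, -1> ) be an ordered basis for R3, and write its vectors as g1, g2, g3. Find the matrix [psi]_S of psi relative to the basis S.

[[3, 2, -1], [3, 3, -2], [-1, -3, 3]]

With P the matrix whose columns are g1, ..., g3, [psi]_S = P^(-1) A P.
Column by column: psi(g1) = A g1 = <-3, 0, 7>; its S-coordinates <3, 3, -1> give column 1.
Continuing for each basis vector yields [psi]_S = [[3, 2, -1], [3, 3, -2], [-1, -3, 3]].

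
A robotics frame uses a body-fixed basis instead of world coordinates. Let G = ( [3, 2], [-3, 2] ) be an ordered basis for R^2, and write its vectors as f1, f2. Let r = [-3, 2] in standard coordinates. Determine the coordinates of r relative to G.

[0, 1]

We seek scalars with c_1 f1 + c_2 f2 = r; equivalently solve M c = r where the columns of M are f1, f2.
System: 3c_1 - 3c_2 = -3, 2c_1 + 2c_2 = 2; solving gives c_1 = 0, c_2 = 1.
Check: 0·f1 + f2 = [-3, 2].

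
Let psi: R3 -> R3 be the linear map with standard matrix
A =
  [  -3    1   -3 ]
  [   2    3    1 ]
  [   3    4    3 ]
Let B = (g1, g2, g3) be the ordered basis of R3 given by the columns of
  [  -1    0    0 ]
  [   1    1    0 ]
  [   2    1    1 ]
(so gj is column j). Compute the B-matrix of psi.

[[2, 2, 3], [1, 2, -2], [2, 1, -1]]

With P the matrix whose columns are g1, ..., g3, [psi]_B = P^(-1) A P.
Column by column: psi(g1) = A g1 = [-2, 3, 7]; its B-coordinates [2, 1, 2] give column 1.
Continuing for each basis vector yields [psi]_B = [[2, 2, 3], [1, 2, -2], [2, 1, -1]].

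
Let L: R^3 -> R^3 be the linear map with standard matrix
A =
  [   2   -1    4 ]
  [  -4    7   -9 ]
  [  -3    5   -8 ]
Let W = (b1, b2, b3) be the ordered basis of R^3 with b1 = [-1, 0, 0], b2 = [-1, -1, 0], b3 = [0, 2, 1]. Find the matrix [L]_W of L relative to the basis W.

Let P have columns b1, ..., b3. Then [L]_W = P^(-1) A P.
Here det P = 1, so P^(-1) is integer; computing A P first and then P^(-1)(A P) gives [[0, 2, -1], [2, -1, -1], [3, -2, 2]].

[[0, 2, -1], [2, -1, -1], [3, -2, 2]]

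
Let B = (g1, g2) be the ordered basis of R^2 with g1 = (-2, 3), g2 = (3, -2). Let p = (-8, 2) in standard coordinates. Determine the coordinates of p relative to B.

We seek scalars with c_1 g1 + c_2 g2 = p; equivalently solve M c = p where the columns of M are g1, g2.
System: -2c_1 + 3c_2 = -8, 3c_1 - 2c_2 = 2; solving gives c_1 = -2, c_2 = -4.
Check: -2g1 - 4g2 = (-8, 2).

(-2, -4)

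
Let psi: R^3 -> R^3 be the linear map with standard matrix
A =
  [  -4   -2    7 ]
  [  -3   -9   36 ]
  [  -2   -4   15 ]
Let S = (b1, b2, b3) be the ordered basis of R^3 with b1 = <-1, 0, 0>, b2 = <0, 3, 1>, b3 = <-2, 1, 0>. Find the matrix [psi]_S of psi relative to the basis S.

[[2, -1, 0], [2, 3, 0], [-3, 0, -3]]

Let P have columns b1, ..., b3. Then [psi]_S = P^(-1) A P.
Here det P = 1, so P^(-1) is integer; computing A P first and then P^(-1)(A P) gives [[2, -1, 0], [2, 3, 0], [-3, 0, -3]].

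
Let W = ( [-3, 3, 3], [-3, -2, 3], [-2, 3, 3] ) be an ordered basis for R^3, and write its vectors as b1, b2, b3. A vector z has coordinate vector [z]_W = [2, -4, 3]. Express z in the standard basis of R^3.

[0, 23, 3]

z = M [z]_W, where M has columns b1, ..., b3.
Carrying out the matrix-vector product, z = [0, 23, 3].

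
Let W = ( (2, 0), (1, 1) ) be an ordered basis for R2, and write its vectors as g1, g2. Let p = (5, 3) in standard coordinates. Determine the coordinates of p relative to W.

[p]_W is the unique c with M c = p, where M has columns g1, g2.
System: 2c_1 + c_2 = 5, 0c_1 + c_2 = 3; solving gives c_1 = 1, c_2 = 3.
Check: g1 + 3g2 = (5, 3).

(1, 3)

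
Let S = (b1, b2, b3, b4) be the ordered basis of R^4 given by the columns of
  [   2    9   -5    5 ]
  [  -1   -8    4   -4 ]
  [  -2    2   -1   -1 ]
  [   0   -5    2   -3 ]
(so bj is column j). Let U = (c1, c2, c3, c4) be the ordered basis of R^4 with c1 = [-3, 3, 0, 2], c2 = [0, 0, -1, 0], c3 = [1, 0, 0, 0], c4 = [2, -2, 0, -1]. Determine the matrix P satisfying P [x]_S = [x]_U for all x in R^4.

Take x = bj: its S-coordinates are the j-th standard unit vector, so P e_j — column j of P — equals [bj]_U.
b1 = c1 + 2c2 + c3 + 2c4, giving column 1 = [1, 2, 1, 2]; repeating for each j gives P = [[1, -2, 0, -2], [2, -2, 1, 1], [1, 1, -1, 1], [2, 1, -2, -1]].

[[1, -2, 0, -2], [2, -2, 1, 1], [1, 1, -1, 1], [2, 1, -2, -1]]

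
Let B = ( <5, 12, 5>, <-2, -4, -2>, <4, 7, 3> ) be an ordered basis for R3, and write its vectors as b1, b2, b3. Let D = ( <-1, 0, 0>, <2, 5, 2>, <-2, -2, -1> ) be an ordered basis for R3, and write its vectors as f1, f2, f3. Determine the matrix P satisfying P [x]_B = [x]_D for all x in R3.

[[1, -2, 0], [2, 0, 1], [-1, 2, -1]]

Let M have columns bj and N have columns fj. Then for every x, N [x]_D = x = M [x]_B, so P = N^(-1) M.
Since det N = 1, N^(-1) has integer entries; multiplying gives P = [[1, -2, 0], [2, 0, 1], [-1, 2, -1]].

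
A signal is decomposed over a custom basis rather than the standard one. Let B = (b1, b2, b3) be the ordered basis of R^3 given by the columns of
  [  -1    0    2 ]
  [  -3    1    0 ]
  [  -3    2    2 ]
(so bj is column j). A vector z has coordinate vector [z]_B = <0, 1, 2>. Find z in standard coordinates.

<4, 1, 6>

z = M [z]_B, where M has columns b1, ..., b3.
Carrying out the matrix-vector product, z = <4, 1, 6>.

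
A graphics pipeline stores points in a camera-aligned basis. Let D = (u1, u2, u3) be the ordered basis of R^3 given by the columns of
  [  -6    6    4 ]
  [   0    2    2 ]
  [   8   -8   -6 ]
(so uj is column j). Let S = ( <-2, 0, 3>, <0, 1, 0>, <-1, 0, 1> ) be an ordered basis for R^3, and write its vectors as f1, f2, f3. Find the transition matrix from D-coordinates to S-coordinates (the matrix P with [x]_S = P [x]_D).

Column j of P is [uj]_S, since P maps D-coordinates to S-coordinates.
Expressing u1 in S: u1 = 2f1 + 0·f2 + 2f3, so column 1 of P is <2, 0, 2>.
Doing the same for each uj gives P = [[2, -2, -2], [0, 2, 2], [2, -2, 0]].

[[2, -2, -2], [0, 2, 2], [2, -2, 0]]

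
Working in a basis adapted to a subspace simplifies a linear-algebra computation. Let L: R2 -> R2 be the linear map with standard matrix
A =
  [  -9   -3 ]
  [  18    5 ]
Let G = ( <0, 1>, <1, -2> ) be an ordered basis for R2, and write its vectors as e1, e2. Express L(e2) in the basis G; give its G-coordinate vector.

<2, -3>

Column 2 of [L]_G is the G-coordinate vector of L(e2).
In standard coordinates L(e2) = A e2 = <-3, 8>.
Converting to G: <-3, 8> = 2e1 - 3e2, so the coordinate vector is <2, -3>.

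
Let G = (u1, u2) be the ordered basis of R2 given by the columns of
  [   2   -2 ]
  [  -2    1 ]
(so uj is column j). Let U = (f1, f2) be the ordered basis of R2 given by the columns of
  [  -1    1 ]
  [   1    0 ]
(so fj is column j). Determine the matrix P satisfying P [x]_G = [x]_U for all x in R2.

[[-2, 1], [0, -1]]

Take x = uj: its G-coordinates are the j-th standard unit vector, so P e_j — column j of P — equals [uj]_U.
u1 = -2f1 + 0·f2, giving column 1 = (-2, 0); repeating for each j gives P = [[-2, 1], [0, -1]].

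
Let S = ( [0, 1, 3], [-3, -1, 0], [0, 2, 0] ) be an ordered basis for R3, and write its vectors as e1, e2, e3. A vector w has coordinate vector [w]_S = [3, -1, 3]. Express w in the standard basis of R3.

By definition w = 3e1 - e2 + 3e3.
Summing componentwise gives [3, 10, 9].

[3, 10, 9]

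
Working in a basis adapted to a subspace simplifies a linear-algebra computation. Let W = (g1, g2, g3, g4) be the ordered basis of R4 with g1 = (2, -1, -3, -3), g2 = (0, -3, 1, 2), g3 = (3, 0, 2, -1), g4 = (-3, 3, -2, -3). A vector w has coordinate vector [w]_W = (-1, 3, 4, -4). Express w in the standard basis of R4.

(22, -20, 22, 17)

The coordinates say w = -g1 + 3g2 + 4g3 - 4g4; adding the scaled basis vectors gives (22, -20, 22, 17).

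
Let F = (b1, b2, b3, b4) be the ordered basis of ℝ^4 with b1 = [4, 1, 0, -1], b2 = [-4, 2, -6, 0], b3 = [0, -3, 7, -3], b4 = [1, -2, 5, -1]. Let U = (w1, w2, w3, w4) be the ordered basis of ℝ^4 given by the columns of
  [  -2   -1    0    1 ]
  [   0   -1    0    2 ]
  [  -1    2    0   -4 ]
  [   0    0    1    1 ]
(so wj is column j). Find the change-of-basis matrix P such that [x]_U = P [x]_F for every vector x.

[[-2, 2, -1, -1], [1, 2, 1, 0], [-2, -2, -2, 0], [1, 2, -1, -1]]

Let M have columns bj and N have columns wj. Then for every x, N [x]_U = x = M [x]_F, so P = N^(-1) M.
Since det N = -1, N^(-1) has integer entries; multiplying gives P = [[-2, 2, -1, -1], [1, 2, 1, 0], [-2, -2, -2, 0], [1, 2, -1, -1]].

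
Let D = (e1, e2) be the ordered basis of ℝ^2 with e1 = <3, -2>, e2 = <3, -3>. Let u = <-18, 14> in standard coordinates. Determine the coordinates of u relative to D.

<-4, -2>

[u]_D is the unique c with M c = u, where M has columns e1, e2.
System: 3c_1 + 3c_2 = -18, -2c_1 - 3c_2 = 14; solving gives c_1 = -4, c_2 = -2.
Check: -4e1 - 2e2 = <-18, 14>.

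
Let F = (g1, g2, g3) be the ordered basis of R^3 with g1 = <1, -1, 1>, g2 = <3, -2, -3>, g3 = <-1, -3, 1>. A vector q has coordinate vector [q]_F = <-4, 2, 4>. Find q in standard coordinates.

<-2, -12, -6>

The coordinates say q = -4g1 + 2g2 + 4g3; adding the scaled basis vectors gives <-2, -12, -6>.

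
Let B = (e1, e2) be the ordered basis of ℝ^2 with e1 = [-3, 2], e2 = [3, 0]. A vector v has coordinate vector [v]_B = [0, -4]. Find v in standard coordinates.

By definition v = 0·e1 - 4e2.
Summing componentwise gives [-12, 0].

[-12, 0]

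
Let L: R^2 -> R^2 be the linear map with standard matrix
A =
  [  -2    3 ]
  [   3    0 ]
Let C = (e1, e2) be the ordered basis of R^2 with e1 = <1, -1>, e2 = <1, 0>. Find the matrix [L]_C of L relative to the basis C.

[[-3, -3], [-2, 1]]

With P the matrix whose columns are e1, e2, [L]_C = P^(-1) A P.
Column by column: L(e1) = A e1 = <-5, 3>; its C-coordinates <-3, -2> give column 1.
Continuing for each basis vector yields [L]_C = [[-3, -3], [-2, 1]].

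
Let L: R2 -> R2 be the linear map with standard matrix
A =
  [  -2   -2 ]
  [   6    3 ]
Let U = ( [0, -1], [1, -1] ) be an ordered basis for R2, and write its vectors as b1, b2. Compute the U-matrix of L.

[[1, -3], [2, 0]]

Let P have columns b1, b2. Then [L]_U = P^(-1) A P.
Here det P = 1, so P^(-1) is integer; computing A P first and then P^(-1)(A P) gives [[1, -3], [2, 0]].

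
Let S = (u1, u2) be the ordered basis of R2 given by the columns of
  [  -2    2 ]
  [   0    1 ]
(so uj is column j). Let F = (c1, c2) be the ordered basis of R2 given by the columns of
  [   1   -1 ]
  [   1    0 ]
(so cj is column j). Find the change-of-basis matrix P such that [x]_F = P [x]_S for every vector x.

[[0, 1], [2, -1]]

Column j of P is [uj]_F, since P maps S-coordinates to F-coordinates.
Expressing u1 in F: u1 = 0·c1 + 2c2, so column 1 of P is (0, 2).
Doing the same for each uj gives P = [[0, 1], [2, -1]].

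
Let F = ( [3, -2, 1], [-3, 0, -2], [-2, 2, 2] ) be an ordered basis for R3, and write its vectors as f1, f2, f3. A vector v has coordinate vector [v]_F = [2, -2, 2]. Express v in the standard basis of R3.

v = M [v]_F, where M has columns f1, ..., f3.
Carrying out the matrix-vector product, v = [8, 0, 10].

[8, 0, 10]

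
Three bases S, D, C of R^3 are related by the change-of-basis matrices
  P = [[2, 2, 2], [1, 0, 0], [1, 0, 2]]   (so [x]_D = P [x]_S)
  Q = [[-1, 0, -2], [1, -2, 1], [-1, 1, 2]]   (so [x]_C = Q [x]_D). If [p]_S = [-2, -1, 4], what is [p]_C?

[-14, 12, 8]

Composing the changes, [p]_C = Q P [p]_S.
Q P = [[-4, -2, -6], [1, 2, 4], [1, -2, 2]]; applying this to [-2, -1, 4] gives [-14, 12, 8].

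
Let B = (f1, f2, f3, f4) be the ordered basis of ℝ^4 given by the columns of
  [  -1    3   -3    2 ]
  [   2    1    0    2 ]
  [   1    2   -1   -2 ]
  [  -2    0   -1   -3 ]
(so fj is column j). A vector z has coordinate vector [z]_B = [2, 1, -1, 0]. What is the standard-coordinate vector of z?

[4, 5, 5, -3]

The coordinates say z = 2f1 + f2 - f3 + 0·f4; adding the scaled basis vectors gives [4, 5, 5, -3].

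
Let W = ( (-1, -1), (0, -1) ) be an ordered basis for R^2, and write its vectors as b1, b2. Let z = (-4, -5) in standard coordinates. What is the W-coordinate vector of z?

(4, 1)

Write z = c_1 b1 + c_2 b2 and solve for the c_i.
System: -c_1 + 0c_2 = -4, -c_1 - c_2 = -5; solving gives c_1 = 4, c_2 = 1.
Check: 4b1 + b2 = (-4, -5).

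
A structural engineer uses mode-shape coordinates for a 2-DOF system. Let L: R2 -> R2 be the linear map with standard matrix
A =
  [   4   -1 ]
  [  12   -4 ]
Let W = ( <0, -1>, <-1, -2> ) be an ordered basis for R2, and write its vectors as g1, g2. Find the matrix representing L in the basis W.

[[-2, 0], [-1, 2]]

The j-th column of [L]_W is [L(gj)]_W.
L(g1) = A g1 = <1, 4> = -2g1 - g2, so column 1 is <-2, -1>.
Repeating for g2 and assembling the columns gives [[-2, 0], [-1, 2]].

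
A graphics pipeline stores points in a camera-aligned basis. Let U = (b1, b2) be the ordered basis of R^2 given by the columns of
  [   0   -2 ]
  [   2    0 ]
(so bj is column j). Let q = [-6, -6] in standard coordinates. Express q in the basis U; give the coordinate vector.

We seek scalars with c_1 b1 + c_2 b2 = q; equivalently solve M c = q where the columns of M are b1, b2.
System: 0c_1 - 2c_2 = -6, 2c_1 + 0c_2 = -6; solving gives c_1 = -3, c_2 = 3.
Check: -3b1 + 3b2 = [-6, -6].

[-3, 3]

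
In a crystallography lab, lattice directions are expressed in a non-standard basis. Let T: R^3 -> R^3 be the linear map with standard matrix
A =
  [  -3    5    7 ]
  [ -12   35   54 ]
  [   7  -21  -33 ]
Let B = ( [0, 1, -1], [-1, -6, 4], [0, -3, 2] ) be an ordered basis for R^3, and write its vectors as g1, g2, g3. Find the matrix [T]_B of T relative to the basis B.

With P the matrix whose columns are g1, ..., g3, [T]_B = P^(-1) A P.
Column by column: T(g1) = A g1 = [-2, -19, 12]; its B-coordinates [2, 2, 3] give column 1.
Continuing for each basis vector yields [T]_B = [[2, 3, 3], [2, -1, 1], [3, -3, -2]].

[[2, 3, 3], [2, -1, 1], [3, -3, -2]]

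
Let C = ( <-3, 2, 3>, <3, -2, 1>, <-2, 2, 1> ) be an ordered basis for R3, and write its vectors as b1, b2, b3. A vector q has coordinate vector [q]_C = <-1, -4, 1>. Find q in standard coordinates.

<-11, 8, -6>

By definition q = -b1 - 4b2 + b3.
Summing componentwise gives <-11, 8, -6>.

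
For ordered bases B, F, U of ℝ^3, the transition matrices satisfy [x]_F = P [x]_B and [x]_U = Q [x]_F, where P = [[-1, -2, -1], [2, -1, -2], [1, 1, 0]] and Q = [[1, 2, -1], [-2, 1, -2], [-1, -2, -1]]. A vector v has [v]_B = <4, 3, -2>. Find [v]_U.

Apply P to get F-coordinates <-8, 9, 7>, then Q to get U-coordinates.
The result is [v]_U = <3, 11, -17>.

<3, 11, -17>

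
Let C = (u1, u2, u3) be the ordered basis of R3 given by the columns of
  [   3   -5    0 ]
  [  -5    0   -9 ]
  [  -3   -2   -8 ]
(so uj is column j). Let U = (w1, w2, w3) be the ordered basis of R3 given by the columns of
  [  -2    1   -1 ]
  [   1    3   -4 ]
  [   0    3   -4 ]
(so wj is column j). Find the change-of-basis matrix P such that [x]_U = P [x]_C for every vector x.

[[-2, 2, -1], [-1, -2, 0], [0, -1, 2]]

Column j of P is [uj]_U, since P maps C-coordinates to U-coordinates.
Expressing u1 in U: u1 = -2w1 - w2 + 0·w3, so column 1 of P is (-2, -1, 0).
Doing the same for each uj gives P = [[-2, 2, -1], [-1, -2, 0], [0, -1, 2]].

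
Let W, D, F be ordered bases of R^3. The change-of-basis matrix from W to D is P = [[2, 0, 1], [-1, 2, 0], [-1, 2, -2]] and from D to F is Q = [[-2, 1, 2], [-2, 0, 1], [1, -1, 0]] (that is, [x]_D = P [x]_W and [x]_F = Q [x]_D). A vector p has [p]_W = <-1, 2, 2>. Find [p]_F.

Composing the changes, [p]_F = Q P [p]_W.
Q P = [[-7, 6, -6], [-5, 2, -4], [3, -2, 1]]; applying this to <-1, 2, 2> gives <7, 1, -5>.

<7, 1, -5>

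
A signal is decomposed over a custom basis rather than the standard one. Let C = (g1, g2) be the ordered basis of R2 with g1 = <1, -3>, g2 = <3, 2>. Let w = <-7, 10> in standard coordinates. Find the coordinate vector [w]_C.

<-4, -1>

[w]_C is the unique c with M c = w, where M has columns g1, g2.
System: c_1 + 3c_2 = -7, -3c_1 + 2c_2 = 10; solving gives c_1 = -4, c_2 = -1.
Check: -4g1 - g2 = <-7, 10>.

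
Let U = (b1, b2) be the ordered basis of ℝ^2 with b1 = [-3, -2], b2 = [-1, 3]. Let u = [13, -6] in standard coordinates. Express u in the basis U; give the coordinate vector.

[-3, -4]

[u]_U is the unique c with M c = u, where M has columns b1, b2.
System: -3c_1 - c_2 = 13, -2c_1 + 3c_2 = -6; solving gives c_1 = -3, c_2 = -4.
Check: -3b1 - 4b2 = [13, -6].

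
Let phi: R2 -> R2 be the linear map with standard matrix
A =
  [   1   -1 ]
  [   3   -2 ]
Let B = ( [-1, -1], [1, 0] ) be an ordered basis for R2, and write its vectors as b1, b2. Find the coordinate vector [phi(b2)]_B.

Compute phi(b2) = A b2 = [1, 3] in standard coordinates.
Then write this in B-coordinates: solve for y in y_1 b1 + y_2 b2 = [1, 3].
This gives y = [-3, -2], which is column 2 of [phi]_B.

[-3, -2]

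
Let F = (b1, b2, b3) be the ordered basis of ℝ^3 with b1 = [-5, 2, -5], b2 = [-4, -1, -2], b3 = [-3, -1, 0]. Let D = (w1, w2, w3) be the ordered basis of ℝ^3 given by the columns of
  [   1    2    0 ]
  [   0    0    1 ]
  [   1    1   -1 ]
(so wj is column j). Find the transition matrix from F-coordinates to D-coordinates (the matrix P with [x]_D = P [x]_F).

[[-1, -2, 1], [-2, -1, -2], [2, -1, -1]]

Column j of P is [bj]_D, since P maps F-coordinates to D-coordinates.
Expressing b1 in D: b1 = -w1 - 2w2 + 2w3, so column 1 of P is [-1, -2, 2].
Doing the same for each bj gives P = [[-1, -2, 1], [-2, -1, -2], [2, -1, -1]].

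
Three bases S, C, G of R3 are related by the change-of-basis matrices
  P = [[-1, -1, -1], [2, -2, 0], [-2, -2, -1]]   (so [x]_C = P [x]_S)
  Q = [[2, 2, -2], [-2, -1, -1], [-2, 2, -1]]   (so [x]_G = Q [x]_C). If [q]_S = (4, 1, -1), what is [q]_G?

Composing the changes, [q]_G = Q P [q]_S.
Q P = [[6, -2, 0], [2, 6, 3], [8, 0, 3]]; applying this to (4, 1, -1) gives (22, 11, 29).

(22, 11, 29)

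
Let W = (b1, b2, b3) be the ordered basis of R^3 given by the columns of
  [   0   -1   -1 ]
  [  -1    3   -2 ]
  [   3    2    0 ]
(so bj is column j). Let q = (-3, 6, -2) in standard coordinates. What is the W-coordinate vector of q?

(-2, 2, 1)

[q]_W is the unique c with M c = q, where M has columns b1, ..., b3.
Solving this 3x3 system gives c = (-2, 2, 1).
Check: -2b1 + 2b2 + b3 = (-3, 6, -2).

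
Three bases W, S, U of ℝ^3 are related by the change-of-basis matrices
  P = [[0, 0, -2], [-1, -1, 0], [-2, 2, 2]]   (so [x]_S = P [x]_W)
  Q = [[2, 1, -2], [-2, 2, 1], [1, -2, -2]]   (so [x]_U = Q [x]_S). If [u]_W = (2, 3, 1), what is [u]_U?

Composing the changes, [u]_U = Q P [u]_W.
Q P = [[3, -5, -8], [-4, 0, 6], [6, -2, -6]]; applying this to (2, 3, 1) gives (-17, -2, 0).

(-17, -2, 0)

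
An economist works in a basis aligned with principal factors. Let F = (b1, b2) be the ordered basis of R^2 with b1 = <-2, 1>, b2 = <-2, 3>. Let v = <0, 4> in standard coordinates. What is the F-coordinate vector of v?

Write v = c_1 b1 + c_2 b2 and solve for the c_i.
System: -2c_1 - 2c_2 = 0, c_1 + 3c_2 = 4; solving gives c_1 = -2, c_2 = 2.
Check: -2b1 + 2b2 = <0, 4>.

<-2, 2>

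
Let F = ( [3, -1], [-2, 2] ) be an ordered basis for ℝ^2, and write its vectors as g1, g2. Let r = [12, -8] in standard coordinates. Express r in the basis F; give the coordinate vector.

[2, -3]

Write r = c_1 g1 + c_2 g2 and solve for the c_i.
System: 3c_1 - 2c_2 = 12, -c_1 + 2c_2 = -8; solving gives c_1 = 2, c_2 = -3.
Check: 2g1 - 3g2 = [12, -8].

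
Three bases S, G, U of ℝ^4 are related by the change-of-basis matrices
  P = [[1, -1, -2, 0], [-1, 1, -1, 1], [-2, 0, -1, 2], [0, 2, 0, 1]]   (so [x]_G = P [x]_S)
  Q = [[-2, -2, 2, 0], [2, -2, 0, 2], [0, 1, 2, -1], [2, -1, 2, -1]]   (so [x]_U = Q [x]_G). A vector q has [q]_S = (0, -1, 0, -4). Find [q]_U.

(-8, 0, -15, -3)

Composing the changes, [q]_U = Q P [q]_S.
Q P = [[-4, 0, 4, 2], [4, 0, -2, 0], [-5, -1, -3, 4], [-1, -5, -5, 2]]; applying this to (0, -1, 0, -4) gives (-8, 0, -15, -3).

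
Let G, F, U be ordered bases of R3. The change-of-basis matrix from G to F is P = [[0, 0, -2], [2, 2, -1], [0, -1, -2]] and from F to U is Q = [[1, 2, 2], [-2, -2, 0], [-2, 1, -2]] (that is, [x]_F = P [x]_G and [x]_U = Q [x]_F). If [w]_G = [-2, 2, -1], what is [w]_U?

[4, -6, -3]

First [w]_F = P [w]_G = [2, 1, 0].
Then [w]_U = Q [w]_F = [4, -6, -3].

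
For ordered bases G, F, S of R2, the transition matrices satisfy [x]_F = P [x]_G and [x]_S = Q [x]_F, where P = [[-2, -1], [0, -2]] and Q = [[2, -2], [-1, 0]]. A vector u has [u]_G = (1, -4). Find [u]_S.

(-12, -2)

Composing the changes, [u]_S = Q P [u]_G.
Q P = [[-4, 2], [2, 1]]; applying this to (1, -4) gives (-12, -2).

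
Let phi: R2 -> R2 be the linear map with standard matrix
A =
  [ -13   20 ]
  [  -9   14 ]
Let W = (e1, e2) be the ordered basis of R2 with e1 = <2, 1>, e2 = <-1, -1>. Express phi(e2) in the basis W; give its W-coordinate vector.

Column 2 of [phi]_W is the W-coordinate vector of phi(e2).
In standard coordinates phi(e2) = A e2 = <-7, -5>.
Converting to W: <-7, -5> = -2e1 + 3e2, so the coordinate vector is <-2, 3>.

<-2, 3>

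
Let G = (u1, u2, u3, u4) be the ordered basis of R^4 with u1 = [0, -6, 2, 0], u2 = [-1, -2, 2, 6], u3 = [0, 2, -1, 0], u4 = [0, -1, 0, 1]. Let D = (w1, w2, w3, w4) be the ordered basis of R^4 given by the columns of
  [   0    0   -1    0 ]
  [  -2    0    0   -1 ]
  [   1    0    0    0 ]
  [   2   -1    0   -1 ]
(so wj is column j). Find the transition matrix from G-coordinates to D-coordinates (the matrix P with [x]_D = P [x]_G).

[[2, 2, -1, 0], [2, 0, -2, -2], [0, 1, 0, 0], [2, -2, 0, 1]]

Let M have columns uj and N have columns wj. Then for every x, N [x]_D = x = M [x]_G, so P = N^(-1) M.
Since det N = -1, N^(-1) has integer entries; multiplying gives P = [[2, 2, -1, 0], [2, 0, -2, -2], [0, 1, 0, 0], [2, -2, 0, 1]].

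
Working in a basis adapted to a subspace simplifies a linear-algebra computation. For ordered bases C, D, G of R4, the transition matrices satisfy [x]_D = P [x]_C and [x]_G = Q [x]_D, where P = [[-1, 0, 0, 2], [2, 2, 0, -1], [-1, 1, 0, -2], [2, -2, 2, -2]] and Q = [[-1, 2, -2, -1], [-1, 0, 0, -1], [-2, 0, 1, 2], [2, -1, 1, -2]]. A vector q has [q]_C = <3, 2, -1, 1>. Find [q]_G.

<27, 3, -5, -10>

First [q]_D = P [q]_C = <-1, 9, -3, -2>.
Then [q]_G = Q [q]_D = <27, 3, -5, -10>.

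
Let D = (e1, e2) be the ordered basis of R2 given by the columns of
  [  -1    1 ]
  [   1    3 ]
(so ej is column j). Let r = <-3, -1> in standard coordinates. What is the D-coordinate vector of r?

Write r = c_1 e1 + c_2 e2 and solve for the c_i.
System: -c_1 + c_2 = -3, c_1 + 3c_2 = -1; solving gives c_1 = 2, c_2 = -1.
Check: 2e1 - e2 = <-3, -1>.

<2, -1>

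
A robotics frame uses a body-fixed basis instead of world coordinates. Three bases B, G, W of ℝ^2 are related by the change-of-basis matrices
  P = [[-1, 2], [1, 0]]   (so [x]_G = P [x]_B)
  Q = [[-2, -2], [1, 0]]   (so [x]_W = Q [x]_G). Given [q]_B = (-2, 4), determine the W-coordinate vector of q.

(-16, 10)

First [q]_G = P [q]_B = (10, -2).
Then [q]_W = Q [q]_G = (-16, 10).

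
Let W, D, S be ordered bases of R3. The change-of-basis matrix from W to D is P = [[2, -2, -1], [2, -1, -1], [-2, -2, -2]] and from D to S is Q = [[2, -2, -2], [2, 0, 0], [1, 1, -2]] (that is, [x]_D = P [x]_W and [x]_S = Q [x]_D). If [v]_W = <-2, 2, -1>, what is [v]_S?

Apply P to get D-coordinates <-7, -5, 2>, then Q to get S-coordinates.
The result is [v]_S = <-8, -14, -16>.

<-8, -14, -16>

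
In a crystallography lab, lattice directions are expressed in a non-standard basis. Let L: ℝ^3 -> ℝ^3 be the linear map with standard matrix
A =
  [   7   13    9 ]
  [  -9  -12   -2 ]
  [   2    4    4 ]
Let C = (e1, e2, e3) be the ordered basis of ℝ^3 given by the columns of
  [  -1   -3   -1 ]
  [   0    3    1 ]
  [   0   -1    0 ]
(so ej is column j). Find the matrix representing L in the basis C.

[[-2, -2, -3], [2, -2, -2], [3, -1, 3]]

Let P have columns e1, ..., e3. Then [L]_C = P^(-1) A P.
Here det P = -1, so P^(-1) is integer; computing A P first and then P^(-1)(A P) gives [[-2, -2, -3], [2, -2, -2], [3, -1, 3]].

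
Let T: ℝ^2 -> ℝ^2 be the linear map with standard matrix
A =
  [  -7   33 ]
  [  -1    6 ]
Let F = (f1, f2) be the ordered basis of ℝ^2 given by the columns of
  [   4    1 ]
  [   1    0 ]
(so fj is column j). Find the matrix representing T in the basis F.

[[2, -1], [-3, -3]]

Let P have columns f1, f2. Then [T]_F = P^(-1) A P.
Here det P = -1, so P^(-1) is integer; computing A P first and then P^(-1)(A P) gives [[2, -1], [-3, -3]].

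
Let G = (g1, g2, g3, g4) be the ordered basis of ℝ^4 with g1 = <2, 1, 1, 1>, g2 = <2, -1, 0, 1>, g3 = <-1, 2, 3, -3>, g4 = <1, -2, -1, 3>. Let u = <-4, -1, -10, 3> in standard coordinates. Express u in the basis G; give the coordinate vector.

<0, -3, -4, -2>

[u]_G is the unique c with M c = u, where M has columns g1, ..., g4.
Gaussian elimination on [M | u] yields c = (0, -3, -4, -2).
Check: 0·g1 - 3g2 - 4g3 - 2g4 = <-4, -1, -10, 3>.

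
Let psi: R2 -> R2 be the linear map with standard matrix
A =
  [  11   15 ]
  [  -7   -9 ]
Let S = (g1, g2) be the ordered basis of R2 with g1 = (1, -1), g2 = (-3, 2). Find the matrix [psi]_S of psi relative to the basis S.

With P the matrix whose columns are g1, g2, [psi]_S = P^(-1) A P.
Column by column: psi(g1) = A g1 = (-4, 2); its S-coordinates (2, 2) give column 1.
Continuing for each basis vector yields [psi]_S = [[2, -3], [2, 0]].

[[2, -3], [2, 0]]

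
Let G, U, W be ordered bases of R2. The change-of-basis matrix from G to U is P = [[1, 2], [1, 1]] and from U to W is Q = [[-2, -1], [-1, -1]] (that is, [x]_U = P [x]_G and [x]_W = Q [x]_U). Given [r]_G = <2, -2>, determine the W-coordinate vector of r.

<4, 2>

Composing the changes, [r]_W = Q P [r]_G.
Q P = [[-3, -5], [-2, -3]]; applying this to <2, -2> gives <4, 2>.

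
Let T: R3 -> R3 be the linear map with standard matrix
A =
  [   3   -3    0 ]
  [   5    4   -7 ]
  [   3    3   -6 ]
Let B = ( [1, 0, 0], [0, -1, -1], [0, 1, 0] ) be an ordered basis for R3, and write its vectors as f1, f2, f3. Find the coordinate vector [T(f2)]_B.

Compute T(f2) = A f2 = [3, 3, 3] in standard coordinates.
Then write this in B-coordinates: solve for y in y_1 f1 + ... + y_3 f3 = [3, 3, 3].
This gives y = [3, -3, 0], which is column 2 of [T]_B.

[3, -3, 0]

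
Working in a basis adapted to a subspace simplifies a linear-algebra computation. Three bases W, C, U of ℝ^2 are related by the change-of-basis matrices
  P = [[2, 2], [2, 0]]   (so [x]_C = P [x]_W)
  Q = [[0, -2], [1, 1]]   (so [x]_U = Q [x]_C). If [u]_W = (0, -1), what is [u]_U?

(0, -2)

First [u]_C = P [u]_W = (-2, 0).
Then [u]_U = Q [u]_C = (0, -2).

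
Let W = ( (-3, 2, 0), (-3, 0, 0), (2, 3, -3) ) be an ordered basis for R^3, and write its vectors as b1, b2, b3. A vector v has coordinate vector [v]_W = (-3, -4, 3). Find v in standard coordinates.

By definition v = -3b1 - 4b2 + 3b3.
Summing componentwise gives (27, 3, -9).

(27, 3, -9)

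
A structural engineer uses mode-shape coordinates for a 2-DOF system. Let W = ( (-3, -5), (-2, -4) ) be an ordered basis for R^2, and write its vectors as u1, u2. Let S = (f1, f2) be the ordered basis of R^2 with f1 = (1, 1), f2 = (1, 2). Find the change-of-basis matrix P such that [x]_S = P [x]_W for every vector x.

Column j of P is [uj]_S, since P maps W-coordinates to S-coordinates.
Expressing u1 in S: u1 = -f1 - 2f2, so column 1 of P is (-1, -2).
Doing the same for each uj gives P = [[-1, 0], [-2, -2]].

[[-1, 0], [-2, -2]]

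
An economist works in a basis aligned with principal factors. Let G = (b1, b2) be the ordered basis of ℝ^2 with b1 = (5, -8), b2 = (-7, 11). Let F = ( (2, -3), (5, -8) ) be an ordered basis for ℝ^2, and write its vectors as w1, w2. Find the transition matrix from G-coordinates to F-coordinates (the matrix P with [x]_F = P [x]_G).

[[0, -1], [1, -1]]

Let M have columns bj and N have columns wj. Then for every x, N [x]_F = x = M [x]_G, so P = N^(-1) M.
Since det N = -1, N^(-1) has integer entries; multiplying gives P = [[0, -1], [1, -1]].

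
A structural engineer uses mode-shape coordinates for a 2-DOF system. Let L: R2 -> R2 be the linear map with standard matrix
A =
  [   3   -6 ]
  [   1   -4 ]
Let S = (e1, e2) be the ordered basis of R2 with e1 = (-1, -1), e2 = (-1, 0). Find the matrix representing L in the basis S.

[[-3, 1], [0, 2]]

Let P have columns e1, e2. Then [L]_S = P^(-1) A P.
Here det P = -1, so P^(-1) is integer; computing A P first and then P^(-1)(A P) gives [[-3, 1], [0, 2]].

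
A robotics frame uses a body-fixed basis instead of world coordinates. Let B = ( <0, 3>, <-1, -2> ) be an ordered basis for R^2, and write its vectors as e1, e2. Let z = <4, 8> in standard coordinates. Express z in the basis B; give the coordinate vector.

Write z = c_1 e1 + c_2 e2 and solve for the c_i.
System: 0c_1 - c_2 = 4, 3c_1 - 2c_2 = 8; solving gives c_1 = 0, c_2 = -4.
Check: 0·e1 - 4e2 = <4, 8>.

<0, -4>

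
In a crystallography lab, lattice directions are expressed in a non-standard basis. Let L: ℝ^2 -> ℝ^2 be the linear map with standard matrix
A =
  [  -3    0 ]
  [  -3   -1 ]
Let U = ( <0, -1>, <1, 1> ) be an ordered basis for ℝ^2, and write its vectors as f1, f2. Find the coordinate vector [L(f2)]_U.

<1, -3>

Column 2 of [L]_U is the U-coordinate vector of L(f2).
In standard coordinates L(f2) = A f2 = <-3, -4>.
Converting to U: <-3, -4> = f1 - 3f2, so the coordinate vector is <1, -3>.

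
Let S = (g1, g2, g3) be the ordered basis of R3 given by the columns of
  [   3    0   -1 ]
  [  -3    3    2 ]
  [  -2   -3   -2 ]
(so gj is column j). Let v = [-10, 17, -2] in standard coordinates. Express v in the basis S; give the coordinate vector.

[-3, 2, 1]

We seek scalars with c_1 g1 + ... + c_3 g3 = v; equivalently solve M c = v where the columns of M are g1, ..., g3.
Gaussian elimination on [M | v] yields c = (-3, 2, 1).
Check: -3g1 + 2g2 + g3 = [-10, 17, -2].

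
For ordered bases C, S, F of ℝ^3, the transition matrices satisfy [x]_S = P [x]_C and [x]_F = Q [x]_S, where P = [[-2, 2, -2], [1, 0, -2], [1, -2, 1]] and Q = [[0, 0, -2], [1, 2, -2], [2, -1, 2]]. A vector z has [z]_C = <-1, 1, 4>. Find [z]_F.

Composing the changes, [z]_F = Q P [z]_C.
Q P = [[-2, 4, -2], [-2, 6, -8], [-3, 0, 0]]; applying this to <-1, 1, 4> gives <-2, -24, 3>.

<-2, -24, 3>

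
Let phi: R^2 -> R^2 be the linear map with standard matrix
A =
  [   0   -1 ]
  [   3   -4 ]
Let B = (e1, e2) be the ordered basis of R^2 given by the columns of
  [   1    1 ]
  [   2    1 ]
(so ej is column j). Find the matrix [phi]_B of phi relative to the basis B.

[[-3, 0], [1, -1]]

The j-th column of [phi]_B is [phi(ej)]_B.
phi(e1) = A e1 = [-2, -5] = -3e1 + e2, so column 1 is [-3, 1].
Repeating for e2 and assembling the columns gives [[-3, 0], [1, -1]].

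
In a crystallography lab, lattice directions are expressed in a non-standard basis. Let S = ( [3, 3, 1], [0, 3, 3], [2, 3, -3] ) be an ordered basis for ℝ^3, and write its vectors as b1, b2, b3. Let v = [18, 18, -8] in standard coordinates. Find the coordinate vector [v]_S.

[4, -1, 3]

Write v = c_1 b1 + ... + c_3 b3 and solve for the c_i.
Solving this 3x3 system gives c = (4, -1, 3).
Check: 4b1 - b2 + 3b3 = [18, 18, -8].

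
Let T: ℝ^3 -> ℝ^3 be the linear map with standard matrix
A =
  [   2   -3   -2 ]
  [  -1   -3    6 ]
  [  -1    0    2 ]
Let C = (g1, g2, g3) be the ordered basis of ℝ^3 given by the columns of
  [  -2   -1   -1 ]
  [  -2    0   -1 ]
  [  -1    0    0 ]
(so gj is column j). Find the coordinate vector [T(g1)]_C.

(0, -2, -2)

Compute T(g1) = A g1 = (4, 2, 0) in standard coordinates.
Then write this in C-coordinates: solve for y in y_1 g1 + ... + y_3 g3 = (4, 2, 0).
This gives y = (0, -2, -2), which is column 1 of [T]_C.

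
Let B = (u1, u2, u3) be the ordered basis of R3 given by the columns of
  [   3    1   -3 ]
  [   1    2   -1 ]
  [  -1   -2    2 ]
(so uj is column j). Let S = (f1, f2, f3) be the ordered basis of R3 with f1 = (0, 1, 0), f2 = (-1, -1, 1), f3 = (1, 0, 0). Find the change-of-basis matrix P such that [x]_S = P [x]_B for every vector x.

Take x = uj: its B-coordinates are the j-th standard unit vector, so P e_j — column j of P — equals [uj]_S.
u1 = 0·f1 - f2 + 2f3, giving column 1 = (0, -1, 2); repeating for each j gives P = [[0, 0, 1], [-1, -2, 2], [2, -1, -1]].

[[0, 0, 1], [-1, -2, 2], [2, -1, -1]]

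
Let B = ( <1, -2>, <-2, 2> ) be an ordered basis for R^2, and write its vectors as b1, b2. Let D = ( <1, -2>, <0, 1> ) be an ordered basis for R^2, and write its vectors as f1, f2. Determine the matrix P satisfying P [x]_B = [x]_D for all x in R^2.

Let M have columns bj and N have columns fj. Then for every x, N [x]_D = x = M [x]_B, so P = N^(-1) M.
Since det N = 1, N^(-1) has integer entries; multiplying gives P = [[1, -2], [0, -2]].

[[1, -2], [0, -2]]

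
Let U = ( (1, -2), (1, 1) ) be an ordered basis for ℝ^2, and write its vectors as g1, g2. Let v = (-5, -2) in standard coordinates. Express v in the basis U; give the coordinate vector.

Write v = c_1 g1 + c_2 g2 and solve for the c_i.
System: c_1 + c_2 = -5, -2c_1 + c_2 = -2; solving gives c_1 = -1, c_2 = -4.
Check: -g1 - 4g2 = (-5, -2).

(-1, -4)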